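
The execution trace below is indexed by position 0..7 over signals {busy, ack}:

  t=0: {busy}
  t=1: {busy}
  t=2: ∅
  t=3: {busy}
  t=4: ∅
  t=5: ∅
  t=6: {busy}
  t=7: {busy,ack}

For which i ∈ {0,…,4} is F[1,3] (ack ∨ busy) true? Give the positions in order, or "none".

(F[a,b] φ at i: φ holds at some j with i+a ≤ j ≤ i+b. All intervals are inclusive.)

0, 1, 2, 3, 4

Evaluate at each i in [0,4]:
  i=0: ✓ (witness j=1)
  i=1: ✓ (witness j=3)
  i=2: ✓ (witness j=3)
  i=3: ✓ (witness j=6)
  i=4: ✓ (witness j=6)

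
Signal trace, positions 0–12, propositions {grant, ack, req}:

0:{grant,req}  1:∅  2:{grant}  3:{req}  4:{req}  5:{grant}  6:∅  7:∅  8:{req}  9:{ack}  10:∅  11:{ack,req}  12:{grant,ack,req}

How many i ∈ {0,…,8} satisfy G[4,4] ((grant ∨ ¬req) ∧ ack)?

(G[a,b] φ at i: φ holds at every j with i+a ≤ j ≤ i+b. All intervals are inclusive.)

Evaluate at each i in [0,8]:
  i=0: ✗ (fails at j=4)
  i=1: ✗ (fails at j=5)
  i=2: ✗ (fails at j=6)
  i=3: ✗ (fails at j=7)
  i=4: ✗ (fails at j=8)
  i=5: ✓ (all of [9,9])
  i=6: ✗ (fails at j=10)
  i=7: ✗ (fails at j=11)
  i=8: ✓ (all of [12,12])
Positions where it holds: {5, 8} → 2.

2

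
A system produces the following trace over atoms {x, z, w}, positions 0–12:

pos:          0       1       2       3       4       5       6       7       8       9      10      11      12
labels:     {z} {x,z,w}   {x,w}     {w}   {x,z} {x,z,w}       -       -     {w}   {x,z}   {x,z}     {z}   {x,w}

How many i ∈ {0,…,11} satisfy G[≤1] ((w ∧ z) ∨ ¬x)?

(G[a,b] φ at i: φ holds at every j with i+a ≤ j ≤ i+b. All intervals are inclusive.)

Evaluate at each i in [0,11]:
  i=0: ✓ (all of [0,1])
  i=1: ✗ (fails at j=2)
  i=2: ✗ (fails at j=2)
  i=3: ✗ (fails at j=4)
  i=4: ✗ (fails at j=4)
  i=5: ✓ (all of [5,6])
  i=6: ✓ (all of [6,7])
  i=7: ✓ (all of [7,8])
  i=8: ✗ (fails at j=9)
  i=9: ✗ (fails at j=9)
  i=10: ✗ (fails at j=10)
  i=11: ✗ (fails at j=12)
Positions where it holds: {0, 5, 6, 7} → 4.

4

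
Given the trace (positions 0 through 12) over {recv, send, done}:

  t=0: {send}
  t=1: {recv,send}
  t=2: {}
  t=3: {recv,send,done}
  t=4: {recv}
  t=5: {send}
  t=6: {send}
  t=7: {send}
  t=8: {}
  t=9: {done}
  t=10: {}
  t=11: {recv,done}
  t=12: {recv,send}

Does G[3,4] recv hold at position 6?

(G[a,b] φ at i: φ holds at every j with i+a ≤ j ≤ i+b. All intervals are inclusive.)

Check recv at every j in [9,10]:
  j=9: false
  j=10: false
Fails at j=9 → formula fails.

No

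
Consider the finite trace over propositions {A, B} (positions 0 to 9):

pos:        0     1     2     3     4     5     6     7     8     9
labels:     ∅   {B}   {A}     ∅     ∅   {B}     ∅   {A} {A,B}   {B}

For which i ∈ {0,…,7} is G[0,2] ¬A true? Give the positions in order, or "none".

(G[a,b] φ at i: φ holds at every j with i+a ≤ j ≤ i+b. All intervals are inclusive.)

Evaluate at each i in [0,7]:
  i=0: ✗ (fails at j=2)
  i=1: ✗ (fails at j=2)
  i=2: ✗ (fails at j=2)
  i=3: ✓ (all of [3,5])
  i=4: ✓ (all of [4,6])
  i=5: ✗ (fails at j=7)
  i=6: ✗ (fails at j=7)
  i=7: ✗ (fails at j=7)

3, 4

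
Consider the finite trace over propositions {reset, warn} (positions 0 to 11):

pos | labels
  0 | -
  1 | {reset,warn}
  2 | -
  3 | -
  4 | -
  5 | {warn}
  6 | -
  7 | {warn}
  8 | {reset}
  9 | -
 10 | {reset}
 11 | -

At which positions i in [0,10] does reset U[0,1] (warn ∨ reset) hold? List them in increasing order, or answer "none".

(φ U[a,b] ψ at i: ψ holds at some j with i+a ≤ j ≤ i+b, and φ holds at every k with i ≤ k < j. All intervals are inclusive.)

Evaluate at each i in [0,10]:
  i=0: ✗ (lhs fails at k=0 before rhs at j=1)
  i=1: ✓ (rhs at j=1)
  i=2: ✗ (no rhs in [2,3])
  i=3: ✗ (no rhs in [3,4])
  i=4: ✗ (lhs fails at k=4 before rhs at j=5)
  i=5: ✓ (rhs at j=5)
  i=6: ✗ (lhs fails at k=6 before rhs at j=7)
  i=7: ✓ (rhs at j=7)
  i=8: ✓ (rhs at j=8)
  i=9: ✗ (lhs fails at k=9 before rhs at j=10)
  i=10: ✓ (rhs at j=10)

1, 5, 7, 8, 10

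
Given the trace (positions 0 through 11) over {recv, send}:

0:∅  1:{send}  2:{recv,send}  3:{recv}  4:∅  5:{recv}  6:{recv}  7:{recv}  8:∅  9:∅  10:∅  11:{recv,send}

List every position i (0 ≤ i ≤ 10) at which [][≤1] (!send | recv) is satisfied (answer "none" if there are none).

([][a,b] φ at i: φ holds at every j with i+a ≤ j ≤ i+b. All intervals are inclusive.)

2, 3, 4, 5, 6, 7, 8, 9, 10

Evaluate at each i in [0,10]:
  i=0: ✗ (fails at j=1)
  i=1: ✗ (fails at j=1)
  i=2: ✓ (all of [2,3])
  i=3: ✓ (all of [3,4])
  i=4: ✓ (all of [4,5])
  i=5: ✓ (all of [5,6])
  i=6: ✓ (all of [6,7])
  i=7: ✓ (all of [7,8])
  i=8: ✓ (all of [8,9])
  i=9: ✓ (all of [9,10])
  i=10: ✓ (all of [10,11])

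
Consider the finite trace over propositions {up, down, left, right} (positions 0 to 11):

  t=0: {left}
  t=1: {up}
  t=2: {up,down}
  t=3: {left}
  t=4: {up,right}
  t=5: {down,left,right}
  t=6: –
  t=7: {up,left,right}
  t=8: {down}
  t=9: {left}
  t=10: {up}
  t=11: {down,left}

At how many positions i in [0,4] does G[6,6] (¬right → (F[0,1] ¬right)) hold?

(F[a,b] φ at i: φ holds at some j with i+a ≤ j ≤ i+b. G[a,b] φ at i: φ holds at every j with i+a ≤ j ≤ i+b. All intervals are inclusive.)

Evaluate at each i in [0,4]:
  i=0: ✓ (all of [6,6])
  i=1: ✓ (all of [7,7])
  i=2: ✓ (all of [8,8])
  i=3: ✓ (all of [9,9])
  i=4: ✓ (all of [10,10])
Positions where it holds: {0, 1, 2, 3, 4} → 5.

5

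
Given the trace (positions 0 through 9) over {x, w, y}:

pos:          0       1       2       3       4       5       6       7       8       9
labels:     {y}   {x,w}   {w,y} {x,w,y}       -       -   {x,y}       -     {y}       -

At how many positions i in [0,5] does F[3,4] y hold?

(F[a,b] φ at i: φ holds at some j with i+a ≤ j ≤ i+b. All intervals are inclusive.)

Evaluate at each i in [0,5]:
  i=0: ✓ (witness j=3)
  i=1: ✗ (none in [4,5])
  i=2: ✓ (witness j=6)
  i=3: ✓ (witness j=6)
  i=4: ✓ (witness j=8)
  i=5: ✓ (witness j=8)
Positions where it holds: {0, 2, 3, 4, 5} → 5.

5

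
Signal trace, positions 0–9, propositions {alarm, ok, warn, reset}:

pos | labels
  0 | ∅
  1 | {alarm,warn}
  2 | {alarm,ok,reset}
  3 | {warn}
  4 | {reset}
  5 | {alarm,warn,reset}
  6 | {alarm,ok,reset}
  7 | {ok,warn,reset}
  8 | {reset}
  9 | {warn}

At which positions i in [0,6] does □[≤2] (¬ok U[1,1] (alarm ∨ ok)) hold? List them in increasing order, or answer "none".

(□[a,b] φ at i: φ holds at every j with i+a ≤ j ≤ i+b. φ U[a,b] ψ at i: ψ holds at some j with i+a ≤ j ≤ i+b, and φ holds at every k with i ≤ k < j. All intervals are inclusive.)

none

Evaluate at each i in [0,6]:
  i=0: ✗ (fails at j=2)
  i=1: ✗ (fails at j=2)
  i=2: ✗ (fails at j=2)
  i=3: ✗ (fails at j=3)
  i=4: ✗ (fails at j=6)
  i=5: ✗ (fails at j=6)
  i=6: ✗ (fails at j=6)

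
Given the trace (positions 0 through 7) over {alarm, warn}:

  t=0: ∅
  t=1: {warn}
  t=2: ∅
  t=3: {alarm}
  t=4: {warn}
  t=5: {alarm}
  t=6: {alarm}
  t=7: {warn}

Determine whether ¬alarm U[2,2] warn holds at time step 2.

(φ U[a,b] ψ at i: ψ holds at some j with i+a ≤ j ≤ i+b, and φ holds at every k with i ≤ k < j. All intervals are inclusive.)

Need some j in [4,4] with warn, and ¬alarm at every k in [2,j-1].
  j=4: warn holds, but ¬alarm fails at k=3 → not this j.
No j in the window works → until fails.

False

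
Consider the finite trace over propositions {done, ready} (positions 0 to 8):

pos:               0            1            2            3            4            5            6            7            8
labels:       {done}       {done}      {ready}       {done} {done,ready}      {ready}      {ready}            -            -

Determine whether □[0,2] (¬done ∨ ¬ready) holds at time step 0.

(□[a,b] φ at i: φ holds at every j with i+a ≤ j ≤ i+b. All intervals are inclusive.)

Yes

Check (¬done ∨ ¬ready) at every j in [0,2]:
  j=0: true
  j=1: true
  j=2: true
All positions satisfy it → formula holds.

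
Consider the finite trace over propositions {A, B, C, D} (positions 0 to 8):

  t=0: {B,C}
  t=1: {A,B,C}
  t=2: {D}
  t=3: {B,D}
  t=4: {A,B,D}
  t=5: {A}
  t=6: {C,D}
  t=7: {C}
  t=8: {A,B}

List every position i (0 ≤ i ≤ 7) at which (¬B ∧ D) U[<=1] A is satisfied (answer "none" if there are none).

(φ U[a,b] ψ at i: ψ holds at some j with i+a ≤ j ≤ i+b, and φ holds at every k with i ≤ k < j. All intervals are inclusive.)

1, 4, 5

Evaluate at each i in [0,7]:
  i=0: ✗ (lhs fails at k=0 before rhs at j=1)
  i=1: ✓ (rhs at j=1)
  i=2: ✗ (no rhs in [2,3])
  i=3: ✗ (lhs fails at k=3 before rhs at j=4)
  i=4: ✓ (rhs at j=4)
  i=5: ✓ (rhs at j=5)
  i=6: ✗ (no rhs in [6,7])
  i=7: ✗ (lhs fails at k=7 before rhs at j=8)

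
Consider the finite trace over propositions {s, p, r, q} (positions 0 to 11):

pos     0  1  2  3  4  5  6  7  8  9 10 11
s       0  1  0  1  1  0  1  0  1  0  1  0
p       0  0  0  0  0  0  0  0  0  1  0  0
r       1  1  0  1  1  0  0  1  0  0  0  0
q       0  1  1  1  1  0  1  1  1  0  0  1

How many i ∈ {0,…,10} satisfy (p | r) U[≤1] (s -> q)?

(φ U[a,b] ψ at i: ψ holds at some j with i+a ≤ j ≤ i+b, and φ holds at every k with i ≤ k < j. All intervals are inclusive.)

Evaluate at each i in [0,10]:
  i=0: ✓ (rhs at j=0)
  i=1: ✓ (rhs at j=1)
  i=2: ✓ (rhs at j=2)
  i=3: ✓ (rhs at j=3)
  i=4: ✓ (rhs at j=4)
  i=5: ✓ (rhs at j=5)
  i=6: ✓ (rhs at j=6)
  i=7: ✓ (rhs at j=7)
  i=8: ✓ (rhs at j=8)
  i=9: ✓ (rhs at j=9)
  i=10: ✗ (lhs fails at k=10 before rhs at j=11)
Positions where it holds: {0, 1, 2, 3, 4, 5, 6, 7, 8, 9} → 10.

10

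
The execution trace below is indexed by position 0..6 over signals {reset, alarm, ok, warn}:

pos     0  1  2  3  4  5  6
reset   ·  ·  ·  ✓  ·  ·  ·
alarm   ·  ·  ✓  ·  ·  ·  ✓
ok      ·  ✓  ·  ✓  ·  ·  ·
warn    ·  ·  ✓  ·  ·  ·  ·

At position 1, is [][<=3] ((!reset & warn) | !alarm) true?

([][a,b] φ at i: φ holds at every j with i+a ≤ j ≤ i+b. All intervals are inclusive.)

Check ((!reset & warn) | !alarm) at every j in [1,4]:
  j=1: true
  j=2: true
  j=3: true
  j=4: true
All positions satisfy it → formula holds.

Yes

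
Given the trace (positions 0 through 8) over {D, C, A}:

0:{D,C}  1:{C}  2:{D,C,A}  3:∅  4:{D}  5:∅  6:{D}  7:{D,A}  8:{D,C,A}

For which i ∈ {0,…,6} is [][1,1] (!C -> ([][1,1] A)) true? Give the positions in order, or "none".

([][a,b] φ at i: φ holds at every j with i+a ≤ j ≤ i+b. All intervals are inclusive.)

Evaluate at each i in [0,6]:
  i=0: ✓ (all of [1,1])
  i=1: ✓ (all of [2,2])
  i=2: ✗ (fails at j=3)
  i=3: ✗ (fails at j=4)
  i=4: ✗ (fails at j=5)
  i=5: ✓ (all of [6,6])
  i=6: ✓ (all of [7,7])

0, 1, 5, 6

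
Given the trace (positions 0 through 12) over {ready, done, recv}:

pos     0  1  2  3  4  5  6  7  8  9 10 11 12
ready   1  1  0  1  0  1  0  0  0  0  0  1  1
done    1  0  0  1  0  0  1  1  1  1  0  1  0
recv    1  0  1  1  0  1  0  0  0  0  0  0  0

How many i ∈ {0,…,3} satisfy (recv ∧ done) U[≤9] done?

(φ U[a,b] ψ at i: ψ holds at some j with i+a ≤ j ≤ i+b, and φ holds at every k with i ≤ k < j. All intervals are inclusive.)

Evaluate at each i in [0,3]:
  i=0: ✓ (rhs at j=0)
  i=1: ✗ (lhs fails at k=1 before rhs at j=3)
  i=2: ✗ (lhs fails at k=2 before rhs at j=3)
  i=3: ✓ (rhs at j=3)
Positions where it holds: {0, 3} → 2.

2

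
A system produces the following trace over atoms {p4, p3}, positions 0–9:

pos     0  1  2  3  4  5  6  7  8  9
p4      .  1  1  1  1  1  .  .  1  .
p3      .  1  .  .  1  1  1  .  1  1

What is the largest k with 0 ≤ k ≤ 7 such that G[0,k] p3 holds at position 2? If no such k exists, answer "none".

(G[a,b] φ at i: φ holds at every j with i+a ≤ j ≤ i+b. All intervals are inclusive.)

p3 must hold from j=2 onward; find where it first fails.
  j=2: fails → no k works.

none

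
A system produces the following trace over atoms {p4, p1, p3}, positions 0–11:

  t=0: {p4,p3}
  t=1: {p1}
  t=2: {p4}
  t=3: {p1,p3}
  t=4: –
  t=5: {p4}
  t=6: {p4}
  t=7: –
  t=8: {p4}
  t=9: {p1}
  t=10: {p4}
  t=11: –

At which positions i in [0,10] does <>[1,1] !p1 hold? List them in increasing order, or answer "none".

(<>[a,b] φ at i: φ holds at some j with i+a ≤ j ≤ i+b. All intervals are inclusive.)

1, 3, 4, 5, 6, 7, 9, 10

Evaluate at each i in [0,10]:
  i=0: ✗ (none in [1,1])
  i=1: ✓ (witness j=2)
  i=2: ✗ (none in [3,3])
  i=3: ✓ (witness j=4)
  i=4: ✓ (witness j=5)
  i=5: ✓ (witness j=6)
  i=6: ✓ (witness j=7)
  i=7: ✓ (witness j=8)
  i=8: ✗ (none in [9,9])
  i=9: ✓ (witness j=10)
  i=10: ✓ (witness j=11)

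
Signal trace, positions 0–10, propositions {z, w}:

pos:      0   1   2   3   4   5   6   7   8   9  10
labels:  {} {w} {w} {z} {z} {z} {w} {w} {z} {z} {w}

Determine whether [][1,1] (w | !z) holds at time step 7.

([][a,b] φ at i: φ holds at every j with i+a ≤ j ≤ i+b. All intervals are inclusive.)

Does not hold

Check (w | !z) at every j in [8,8]:
  j=8: false
Fails at j=8 → formula fails.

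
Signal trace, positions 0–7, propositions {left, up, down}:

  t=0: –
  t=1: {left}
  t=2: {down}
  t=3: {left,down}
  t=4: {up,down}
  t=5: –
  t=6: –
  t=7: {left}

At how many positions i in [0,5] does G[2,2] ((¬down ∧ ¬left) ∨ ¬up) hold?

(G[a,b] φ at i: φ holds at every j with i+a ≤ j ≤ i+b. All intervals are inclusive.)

Evaluate at each i in [0,5]:
  i=0: ✓ (all of [2,2])
  i=1: ✓ (all of [3,3])
  i=2: ✗ (fails at j=4)
  i=3: ✓ (all of [5,5])
  i=4: ✓ (all of [6,6])
  i=5: ✓ (all of [7,7])
Positions where it holds: {0, 1, 3, 4, 5} → 5.

5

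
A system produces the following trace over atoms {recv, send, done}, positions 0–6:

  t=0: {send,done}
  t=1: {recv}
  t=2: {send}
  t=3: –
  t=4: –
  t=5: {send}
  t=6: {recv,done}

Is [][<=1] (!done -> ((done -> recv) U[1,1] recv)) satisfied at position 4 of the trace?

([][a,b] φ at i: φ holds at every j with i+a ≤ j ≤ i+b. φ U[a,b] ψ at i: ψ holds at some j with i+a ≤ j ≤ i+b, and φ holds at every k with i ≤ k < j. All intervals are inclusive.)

Check (!done -> ((done -> recv) U[1,1] recv)) at every j in [4,5]:
  j=4: antecedent true; consequent fails → ✗
  j=5: antecedent true; consequent holds → ✓
Fails at j=4 → formula fails.

False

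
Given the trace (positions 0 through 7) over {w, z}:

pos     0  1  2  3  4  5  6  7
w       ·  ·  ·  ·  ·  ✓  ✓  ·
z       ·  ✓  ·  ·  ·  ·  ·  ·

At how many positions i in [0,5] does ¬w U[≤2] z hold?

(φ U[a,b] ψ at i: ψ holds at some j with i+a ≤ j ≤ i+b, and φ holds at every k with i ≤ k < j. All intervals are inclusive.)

Evaluate at each i in [0,5]:
  i=0: ✓ (rhs at j=1; lhs holds on [0,0])
  i=1: ✓ (rhs at j=1)
  i=2: ✗ (no rhs in [2,4])
  i=3: ✗ (no rhs in [3,5])
  i=4: ✗ (no rhs in [4,6])
  i=5: ✗ (no rhs in [5,7])
Positions where it holds: {0, 1} → 2.

2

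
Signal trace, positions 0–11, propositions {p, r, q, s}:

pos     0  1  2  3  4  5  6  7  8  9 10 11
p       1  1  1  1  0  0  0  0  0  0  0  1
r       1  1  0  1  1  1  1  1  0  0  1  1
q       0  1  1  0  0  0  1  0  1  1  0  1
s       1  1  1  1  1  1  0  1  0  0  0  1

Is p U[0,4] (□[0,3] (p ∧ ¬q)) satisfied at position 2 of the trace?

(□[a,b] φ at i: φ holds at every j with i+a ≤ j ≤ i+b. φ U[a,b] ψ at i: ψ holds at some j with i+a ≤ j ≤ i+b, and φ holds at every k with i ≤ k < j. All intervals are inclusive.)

No

Need some j in [2,6] with □[0,3] (p ∧ ¬q), and p at every k in [2,j-1].
  j=2: □[0,3] (p ∧ ¬q) — fails at 2.
  j=3: □[0,3] (p ∧ ¬q) — fails at 4.
  j=4: □[0,3] (p ∧ ¬q) — fails at 4.
  j=5: □[0,3] (p ∧ ¬q) — fails at 5.
  j=6: □[0,3] (p ∧ ¬q) — fails at 6.
No j in the window works → until fails.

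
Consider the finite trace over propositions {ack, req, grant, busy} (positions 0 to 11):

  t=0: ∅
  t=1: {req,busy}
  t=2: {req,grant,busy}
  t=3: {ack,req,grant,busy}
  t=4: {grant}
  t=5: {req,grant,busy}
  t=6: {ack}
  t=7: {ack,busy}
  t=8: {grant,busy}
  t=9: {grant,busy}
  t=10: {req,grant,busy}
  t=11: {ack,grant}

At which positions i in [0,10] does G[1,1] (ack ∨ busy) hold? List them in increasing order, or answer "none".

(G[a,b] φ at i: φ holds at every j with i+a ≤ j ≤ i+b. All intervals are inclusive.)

Evaluate at each i in [0,10]:
  i=0: ✓ (all of [1,1])
  i=1: ✓ (all of [2,2])
  i=2: ✓ (all of [3,3])
  i=3: ✗ (fails at j=4)
  i=4: ✓ (all of [5,5])
  i=5: ✓ (all of [6,6])
  i=6: ✓ (all of [7,7])
  i=7: ✓ (all of [8,8])
  i=8: ✓ (all of [9,9])
  i=9: ✓ (all of [10,10])
  i=10: ✓ (all of [11,11])

0, 1, 2, 4, 5, 6, 7, 8, 9, 10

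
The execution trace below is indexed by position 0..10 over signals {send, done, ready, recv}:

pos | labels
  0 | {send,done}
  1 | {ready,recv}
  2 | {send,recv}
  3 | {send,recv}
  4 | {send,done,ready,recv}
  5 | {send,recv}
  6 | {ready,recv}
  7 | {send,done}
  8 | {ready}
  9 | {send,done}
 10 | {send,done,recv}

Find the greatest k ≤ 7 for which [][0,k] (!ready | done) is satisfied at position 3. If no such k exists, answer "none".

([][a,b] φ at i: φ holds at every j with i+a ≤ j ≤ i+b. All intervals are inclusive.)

(!ready | done) must hold from j=3 onward; find where it first fails.
  j=3: holds
  j=4: holds
  j=5: holds
  j=6: fails
Holds on [3,5], so largest k = 2.

2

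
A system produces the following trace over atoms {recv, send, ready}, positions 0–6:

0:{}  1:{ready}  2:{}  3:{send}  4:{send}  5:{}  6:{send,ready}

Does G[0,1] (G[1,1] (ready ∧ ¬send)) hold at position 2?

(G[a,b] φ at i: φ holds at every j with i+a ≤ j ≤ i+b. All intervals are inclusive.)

Check G[1,1] (ready ∧ ¬send) at every j in [2,3]:
  j=2: fails at 3
  j=3: fails at 4
Fails at j=2 → formula fails.

False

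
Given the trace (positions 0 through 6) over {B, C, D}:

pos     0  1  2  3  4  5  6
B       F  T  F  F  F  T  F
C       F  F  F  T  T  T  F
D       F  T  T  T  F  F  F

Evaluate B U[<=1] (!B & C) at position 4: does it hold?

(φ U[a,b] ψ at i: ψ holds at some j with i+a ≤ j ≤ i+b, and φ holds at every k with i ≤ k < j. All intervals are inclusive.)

True

Need some j in [4,5] with (!B & C), and B at every k in [4,j-1].
  j=4: (!B & C) holds; no prefix to check → satisfied.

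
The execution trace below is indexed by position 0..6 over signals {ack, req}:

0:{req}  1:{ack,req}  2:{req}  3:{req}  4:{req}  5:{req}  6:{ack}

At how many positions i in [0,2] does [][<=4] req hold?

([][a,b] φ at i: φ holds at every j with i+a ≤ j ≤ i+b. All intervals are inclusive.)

2

Evaluate at each i in [0,2]:
  i=0: ✓ (all of [0,4])
  i=1: ✓ (all of [1,5])
  i=2: ✗ (fails at j=6)
Positions where it holds: {0, 1} → 2.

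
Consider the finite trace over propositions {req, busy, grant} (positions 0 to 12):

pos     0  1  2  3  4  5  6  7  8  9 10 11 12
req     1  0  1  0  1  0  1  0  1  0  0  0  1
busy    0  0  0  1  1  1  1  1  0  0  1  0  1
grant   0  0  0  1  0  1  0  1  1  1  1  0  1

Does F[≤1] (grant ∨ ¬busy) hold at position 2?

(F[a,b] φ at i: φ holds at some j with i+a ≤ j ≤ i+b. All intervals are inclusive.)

True

Check (grant ∨ ¬busy) at each j in [2,3]:
  j=2: true
  j=3: true
Found at j=2 → formula holds.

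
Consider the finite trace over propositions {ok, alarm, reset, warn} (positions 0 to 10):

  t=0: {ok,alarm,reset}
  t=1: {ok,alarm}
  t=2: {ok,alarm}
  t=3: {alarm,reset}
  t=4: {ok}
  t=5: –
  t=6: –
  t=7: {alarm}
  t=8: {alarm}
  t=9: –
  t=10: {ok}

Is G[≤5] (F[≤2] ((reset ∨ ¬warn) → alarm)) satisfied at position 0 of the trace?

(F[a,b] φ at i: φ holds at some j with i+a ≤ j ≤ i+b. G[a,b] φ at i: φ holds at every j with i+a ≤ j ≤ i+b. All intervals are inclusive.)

Check F[≤2] ((reset ∨ ¬warn) → alarm) at every j in [0,5]:
  j=0: holds (witness at 0)
  j=1: holds (witness at 1)
  j=2: holds (witness at 2)
  j=3: holds (witness at 3)
  j=4: fails (none in [4,6])
  j=5: holds (witness at 7)
Fails at j=4 → formula fails.

False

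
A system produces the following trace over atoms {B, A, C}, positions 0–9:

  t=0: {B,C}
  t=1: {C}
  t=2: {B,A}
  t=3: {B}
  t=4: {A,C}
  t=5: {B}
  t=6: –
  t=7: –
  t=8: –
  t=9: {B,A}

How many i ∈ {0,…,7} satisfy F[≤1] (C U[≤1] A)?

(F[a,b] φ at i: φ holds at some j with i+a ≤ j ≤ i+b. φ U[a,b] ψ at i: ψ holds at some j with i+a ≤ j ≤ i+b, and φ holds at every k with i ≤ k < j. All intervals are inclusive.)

5

Evaluate at each i in [0,7]:
  i=0: ✓ (witness j=1)
  i=1: ✓ (witness j=1)
  i=2: ✓ (witness j=2)
  i=3: ✓ (witness j=4)
  i=4: ✓ (witness j=4)
  i=5: ✗ (none in [5,6])
  i=6: ✗ (none in [6,7])
  i=7: ✗ (none in [7,8])
Positions where it holds: {0, 1, 2, 3, 4} → 5.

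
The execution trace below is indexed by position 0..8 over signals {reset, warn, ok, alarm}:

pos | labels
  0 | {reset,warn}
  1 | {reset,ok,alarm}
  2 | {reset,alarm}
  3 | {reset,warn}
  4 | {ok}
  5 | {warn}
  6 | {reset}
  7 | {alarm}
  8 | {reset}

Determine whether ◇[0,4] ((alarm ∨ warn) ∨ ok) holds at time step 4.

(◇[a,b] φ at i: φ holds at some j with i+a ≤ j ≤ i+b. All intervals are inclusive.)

True

Check ((alarm ∨ warn) ∨ ok) at each j in [4,8]:
  j=4: true
  j=5: true
  j=6: false
  j=7: true
  j=8: false
Found at j=4 → formula holds.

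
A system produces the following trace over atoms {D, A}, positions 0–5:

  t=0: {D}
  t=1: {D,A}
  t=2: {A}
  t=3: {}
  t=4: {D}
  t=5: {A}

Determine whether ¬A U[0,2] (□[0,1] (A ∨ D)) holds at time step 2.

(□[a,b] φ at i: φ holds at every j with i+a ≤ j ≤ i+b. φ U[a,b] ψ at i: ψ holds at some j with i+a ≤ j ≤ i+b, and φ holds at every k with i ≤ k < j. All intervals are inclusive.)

Need some j in [2,4] with □[0,1] (A ∨ D), and ¬A at every k in [2,j-1].
  j=2: □[0,1] (A ∨ D) — fails at 3.
  j=3: □[0,1] (A ∨ D) — fails at 3.
  j=4: □[0,1] (A ∨ D) holds, but ¬A fails at k=2 → not this j.
No j in the window works → until fails.

Does not hold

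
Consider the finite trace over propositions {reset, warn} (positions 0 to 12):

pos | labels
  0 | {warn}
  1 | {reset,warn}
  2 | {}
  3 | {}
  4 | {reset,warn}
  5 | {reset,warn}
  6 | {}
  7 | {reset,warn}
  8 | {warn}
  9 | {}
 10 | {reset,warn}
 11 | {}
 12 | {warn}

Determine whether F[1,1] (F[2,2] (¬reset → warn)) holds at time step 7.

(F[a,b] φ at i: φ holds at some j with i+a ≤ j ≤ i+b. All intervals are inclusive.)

True

Check F[2,2] (¬reset → warn) at each j in [8,8]:
  j=8: holds (witness at 10)
Found at j=8 → formula holds.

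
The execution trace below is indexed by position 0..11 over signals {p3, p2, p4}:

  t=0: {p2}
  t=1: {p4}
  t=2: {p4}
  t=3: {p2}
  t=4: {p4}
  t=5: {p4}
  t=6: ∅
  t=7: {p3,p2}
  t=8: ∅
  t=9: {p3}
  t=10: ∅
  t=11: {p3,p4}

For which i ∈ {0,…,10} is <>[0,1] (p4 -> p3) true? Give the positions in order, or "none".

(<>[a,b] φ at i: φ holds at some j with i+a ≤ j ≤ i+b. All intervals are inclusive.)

0, 2, 3, 5, 6, 7, 8, 9, 10

Evaluate at each i in [0,10]:
  i=0: ✓ (witness j=0)
  i=1: ✗ (none in [1,2])
  i=2: ✓ (witness j=3)
  i=3: ✓ (witness j=3)
  i=4: ✗ (none in [4,5])
  i=5: ✓ (witness j=6)
  i=6: ✓ (witness j=6)
  i=7: ✓ (witness j=7)
  i=8: ✓ (witness j=8)
  i=9: ✓ (witness j=9)
  i=10: ✓ (witness j=10)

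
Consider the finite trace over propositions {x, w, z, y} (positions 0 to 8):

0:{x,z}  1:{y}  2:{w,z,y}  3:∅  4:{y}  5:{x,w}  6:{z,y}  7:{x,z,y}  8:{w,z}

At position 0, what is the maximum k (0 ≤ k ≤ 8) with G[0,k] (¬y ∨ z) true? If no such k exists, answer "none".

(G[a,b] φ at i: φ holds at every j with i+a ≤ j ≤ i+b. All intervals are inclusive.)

(¬y ∨ z) must hold from j=0 onward; find where it first fails.
  j=0: holds
  j=1: fails
Holds on [0,0], so largest k = 0.

0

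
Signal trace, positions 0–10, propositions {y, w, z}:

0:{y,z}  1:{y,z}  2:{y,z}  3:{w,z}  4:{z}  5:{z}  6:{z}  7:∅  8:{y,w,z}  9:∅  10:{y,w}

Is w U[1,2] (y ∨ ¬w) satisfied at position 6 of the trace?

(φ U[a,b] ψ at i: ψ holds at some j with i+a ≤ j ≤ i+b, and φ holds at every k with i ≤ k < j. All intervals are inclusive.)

Need some j in [7,8] with (y ∨ ¬w), and w at every k in [6,j-1].
  j=7: (y ∨ ¬w) holds, but w fails at k=6 → not this j.
  j=8: (y ∨ ¬w) holds, but w fails at k=6 → not this j.
No j in the window works → until fails.

Does not hold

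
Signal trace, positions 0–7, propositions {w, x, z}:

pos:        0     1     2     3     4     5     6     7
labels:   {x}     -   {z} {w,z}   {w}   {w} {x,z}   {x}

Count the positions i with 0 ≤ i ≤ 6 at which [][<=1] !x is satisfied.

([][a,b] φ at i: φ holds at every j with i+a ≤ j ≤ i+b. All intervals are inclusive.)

4

Evaluate at each i in [0,6]:
  i=0: ✗ (fails at j=0)
  i=1: ✓ (all of [1,2])
  i=2: ✓ (all of [2,3])
  i=3: ✓ (all of [3,4])
  i=4: ✓ (all of [4,5])
  i=5: ✗ (fails at j=6)
  i=6: ✗ (fails at j=6)
Positions where it holds: {1, 2, 3, 4} → 4.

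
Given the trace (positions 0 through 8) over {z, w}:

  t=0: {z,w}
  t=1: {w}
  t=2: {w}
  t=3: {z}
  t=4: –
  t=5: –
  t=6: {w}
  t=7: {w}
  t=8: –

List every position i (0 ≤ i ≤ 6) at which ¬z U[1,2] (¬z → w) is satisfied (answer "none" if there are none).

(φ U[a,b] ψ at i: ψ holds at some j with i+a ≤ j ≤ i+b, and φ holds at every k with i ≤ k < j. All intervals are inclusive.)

1, 2, 4, 5, 6

Evaluate at each i in [0,6]:
  i=0: ✗ (lhs fails at k=0 before rhs at j=1)
  i=1: ✓ (rhs at j=2; lhs holds on [1,1])
  i=2: ✓ (rhs at j=3; lhs holds on [2,2])
  i=3: ✗ (no rhs in [4,5])
  i=4: ✓ (rhs at j=6; lhs holds on [4,5])
  i=5: ✓ (rhs at j=6; lhs holds on [5,5])
  i=6: ✓ (rhs at j=7; lhs holds on [6,6])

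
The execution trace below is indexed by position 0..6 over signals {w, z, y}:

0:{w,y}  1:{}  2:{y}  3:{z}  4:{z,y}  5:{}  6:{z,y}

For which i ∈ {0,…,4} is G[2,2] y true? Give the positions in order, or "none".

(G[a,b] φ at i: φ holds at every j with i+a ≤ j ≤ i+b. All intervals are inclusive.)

Evaluate at each i in [0,4]:
  i=0: ✓ (all of [2,2])
  i=1: ✗ (fails at j=3)
  i=2: ✓ (all of [4,4])
  i=3: ✗ (fails at j=5)
  i=4: ✓ (all of [6,6])

0, 2, 4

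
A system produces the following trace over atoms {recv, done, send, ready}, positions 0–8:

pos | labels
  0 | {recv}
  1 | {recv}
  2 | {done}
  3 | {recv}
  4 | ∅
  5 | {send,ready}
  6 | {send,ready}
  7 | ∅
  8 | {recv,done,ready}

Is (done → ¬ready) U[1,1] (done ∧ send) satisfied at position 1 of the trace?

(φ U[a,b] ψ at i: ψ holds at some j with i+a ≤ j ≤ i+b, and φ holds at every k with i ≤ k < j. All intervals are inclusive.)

Does not hold

Need some j in [2,2] with (done ∧ send), and (done → ¬ready) at every k in [1,j-1].
  j=2: (done ∧ send) false.
No j in the window works → until fails.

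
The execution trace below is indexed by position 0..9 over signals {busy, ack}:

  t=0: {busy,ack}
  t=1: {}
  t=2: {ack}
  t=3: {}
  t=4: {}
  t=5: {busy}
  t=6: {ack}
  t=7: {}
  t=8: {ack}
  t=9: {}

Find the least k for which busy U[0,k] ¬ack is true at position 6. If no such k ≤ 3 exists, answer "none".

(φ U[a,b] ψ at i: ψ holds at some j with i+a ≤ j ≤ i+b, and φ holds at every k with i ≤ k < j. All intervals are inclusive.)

none

Need earliest j ≥ 6 with ¬ack, and busy at every k in [6,j-1].
  j=6: rhs fails.
  j=7: rhs holds but lhs fails at k=6.
  j=8: rhs fails.
  j=9: rhs holds but lhs fails at k=6.
No witness within the range → none.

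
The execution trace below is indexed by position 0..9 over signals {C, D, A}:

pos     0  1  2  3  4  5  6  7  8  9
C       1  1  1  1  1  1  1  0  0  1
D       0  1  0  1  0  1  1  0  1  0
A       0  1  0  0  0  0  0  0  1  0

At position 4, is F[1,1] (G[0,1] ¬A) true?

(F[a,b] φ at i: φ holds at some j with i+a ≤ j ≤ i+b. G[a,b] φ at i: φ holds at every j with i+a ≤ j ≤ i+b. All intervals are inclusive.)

Yes

Check G[0,1] ¬A at each j in [5,5]:
  j=5: holds on [5,6]
Found at j=5 → formula holds.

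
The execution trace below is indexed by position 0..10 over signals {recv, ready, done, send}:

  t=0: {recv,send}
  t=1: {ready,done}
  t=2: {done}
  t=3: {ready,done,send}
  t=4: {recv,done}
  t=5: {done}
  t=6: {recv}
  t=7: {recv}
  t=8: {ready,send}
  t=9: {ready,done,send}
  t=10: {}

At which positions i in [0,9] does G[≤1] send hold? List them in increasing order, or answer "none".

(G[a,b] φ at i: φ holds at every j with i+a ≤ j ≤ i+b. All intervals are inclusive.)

8

Evaluate at each i in [0,9]:
  i=0: ✗ (fails at j=1)
  i=1: ✗ (fails at j=1)
  i=2: ✗ (fails at j=2)
  i=3: ✗ (fails at j=4)
  i=4: ✗ (fails at j=4)
  i=5: ✗ (fails at j=5)
  i=6: ✗ (fails at j=6)
  i=7: ✗ (fails at j=7)
  i=8: ✓ (all of [8,9])
  i=9: ✗ (fails at j=10)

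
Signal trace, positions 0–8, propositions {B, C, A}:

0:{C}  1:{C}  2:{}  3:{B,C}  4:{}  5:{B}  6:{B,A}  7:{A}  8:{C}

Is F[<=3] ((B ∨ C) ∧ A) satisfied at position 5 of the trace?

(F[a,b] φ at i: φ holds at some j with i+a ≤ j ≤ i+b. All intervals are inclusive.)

Check ((B ∨ C) ∧ A) at each j in [5,8]:
  j=5: false
  j=6: true
  j=7: false
  j=8: false
Found at j=6 → formula holds.

Yes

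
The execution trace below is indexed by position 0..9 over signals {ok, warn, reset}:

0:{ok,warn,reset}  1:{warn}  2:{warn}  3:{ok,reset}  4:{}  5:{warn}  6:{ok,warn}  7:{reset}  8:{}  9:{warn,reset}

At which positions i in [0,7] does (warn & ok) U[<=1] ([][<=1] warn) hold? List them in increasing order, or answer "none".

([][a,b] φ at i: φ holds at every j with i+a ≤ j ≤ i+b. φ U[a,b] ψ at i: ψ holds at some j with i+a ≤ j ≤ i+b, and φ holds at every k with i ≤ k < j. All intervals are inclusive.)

0, 1, 5

Evaluate at each i in [0,7]:
  i=0: ✓ (rhs at j=0)
  i=1: ✓ (rhs at j=1)
  i=2: ✗ (no rhs in [2,3])
  i=3: ✗ (no rhs in [3,4])
  i=4: ✗ (lhs fails at k=4 before rhs at j=5)
  i=5: ✓ (rhs at j=5)
  i=6: ✗ (no rhs in [6,7])
  i=7: ✗ (no rhs in [7,8])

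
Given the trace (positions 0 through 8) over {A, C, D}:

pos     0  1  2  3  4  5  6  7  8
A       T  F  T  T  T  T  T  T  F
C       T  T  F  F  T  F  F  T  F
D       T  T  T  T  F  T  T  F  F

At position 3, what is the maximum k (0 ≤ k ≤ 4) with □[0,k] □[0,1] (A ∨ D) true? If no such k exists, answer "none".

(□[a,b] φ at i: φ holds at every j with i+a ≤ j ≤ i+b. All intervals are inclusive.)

3

□[0,1] (A ∨ D) must hold from j=3 onward; find where it first fails.
  j=3: holds
  j=4: holds
  j=5: holds
  j=6: holds
  j=7: fails
Holds on [3,6], so largest k = 3.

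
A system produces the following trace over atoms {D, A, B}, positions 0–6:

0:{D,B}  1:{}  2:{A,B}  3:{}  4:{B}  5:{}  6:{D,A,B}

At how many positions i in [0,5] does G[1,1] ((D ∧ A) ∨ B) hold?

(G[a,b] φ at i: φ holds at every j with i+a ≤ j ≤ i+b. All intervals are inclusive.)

Evaluate at each i in [0,5]:
  i=0: ✗ (fails at j=1)
  i=1: ✓ (all of [2,2])
  i=2: ✗ (fails at j=3)
  i=3: ✓ (all of [4,4])
  i=4: ✗ (fails at j=5)
  i=5: ✓ (all of [6,6])
Positions where it holds: {1, 3, 5} → 3.

3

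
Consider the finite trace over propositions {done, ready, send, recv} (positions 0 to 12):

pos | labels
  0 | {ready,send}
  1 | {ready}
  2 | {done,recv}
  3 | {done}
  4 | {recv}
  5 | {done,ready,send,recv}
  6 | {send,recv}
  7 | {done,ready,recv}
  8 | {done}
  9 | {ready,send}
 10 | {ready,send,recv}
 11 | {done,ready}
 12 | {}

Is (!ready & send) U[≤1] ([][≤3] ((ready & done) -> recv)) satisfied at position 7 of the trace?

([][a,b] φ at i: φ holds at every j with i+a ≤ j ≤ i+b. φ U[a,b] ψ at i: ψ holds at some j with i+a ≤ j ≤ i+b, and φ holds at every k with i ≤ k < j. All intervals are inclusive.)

Holds

Need some j in [7,8] with [][≤3] ((ready & done) -> recv), and (!ready & send) at every k in [7,j-1].
  j=7: [][≤3] ((ready & done) -> recv) holds; no prefix to check → satisfied.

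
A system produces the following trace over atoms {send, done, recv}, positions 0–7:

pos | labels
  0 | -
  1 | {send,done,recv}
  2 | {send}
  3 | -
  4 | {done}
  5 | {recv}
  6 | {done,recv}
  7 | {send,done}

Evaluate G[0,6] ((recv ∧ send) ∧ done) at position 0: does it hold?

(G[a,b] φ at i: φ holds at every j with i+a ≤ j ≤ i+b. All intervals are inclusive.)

Check ((recv ∧ send) ∧ done) at every j in [0,6]:
  j=0: false
  j=1: true
  j=2: false
  j=3: false
  j=4: false
  j=5: false
  j=6: false
Fails at j=0 → formula fails.

No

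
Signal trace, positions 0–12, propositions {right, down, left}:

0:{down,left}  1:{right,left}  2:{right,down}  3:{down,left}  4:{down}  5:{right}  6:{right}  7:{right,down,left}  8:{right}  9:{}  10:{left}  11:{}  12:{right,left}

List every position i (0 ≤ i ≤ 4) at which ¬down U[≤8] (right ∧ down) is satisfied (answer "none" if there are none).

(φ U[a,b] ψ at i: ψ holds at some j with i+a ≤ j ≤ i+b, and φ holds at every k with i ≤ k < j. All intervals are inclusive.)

Evaluate at each i in [0,4]:
  i=0: ✗ (lhs fails at k=0 before rhs at j=2)
  i=1: ✓ (rhs at j=2; lhs holds on [1,1])
  i=2: ✓ (rhs at j=2)
  i=3: ✗ (lhs fails at k=3 before rhs at j=7)
  i=4: ✗ (lhs fails at k=4 before rhs at j=7)

1, 2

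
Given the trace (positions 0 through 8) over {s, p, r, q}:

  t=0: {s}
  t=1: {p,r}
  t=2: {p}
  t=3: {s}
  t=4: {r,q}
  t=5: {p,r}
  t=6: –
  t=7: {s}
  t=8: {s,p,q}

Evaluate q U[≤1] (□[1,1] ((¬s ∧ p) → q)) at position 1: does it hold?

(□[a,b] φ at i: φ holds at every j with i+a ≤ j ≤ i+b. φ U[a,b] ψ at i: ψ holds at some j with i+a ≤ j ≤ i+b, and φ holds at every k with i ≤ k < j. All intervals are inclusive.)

No

Need some j in [1,2] with □[1,1] ((¬s ∧ p) → q), and q at every k in [1,j-1].
  j=1: □[1,1] ((¬s ∧ p) → q) — fails at 2.
  j=2: □[1,1] ((¬s ∧ p) → q) holds, but q fails at k=1 → not this j.
No j in the window works → until fails.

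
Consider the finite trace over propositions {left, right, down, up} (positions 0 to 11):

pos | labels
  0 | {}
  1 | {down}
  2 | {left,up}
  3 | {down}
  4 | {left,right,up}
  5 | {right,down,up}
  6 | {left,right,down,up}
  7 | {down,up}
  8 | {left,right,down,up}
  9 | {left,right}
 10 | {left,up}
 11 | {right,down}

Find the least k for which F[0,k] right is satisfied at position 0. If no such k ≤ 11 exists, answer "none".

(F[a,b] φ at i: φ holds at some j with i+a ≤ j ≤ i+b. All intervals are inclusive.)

4

Scan j = 0,1,… for right:
  j=0: fails
  j=1: fails
  j=2: fails
  j=3: fails
  j=4: holds
First hit at j=4, so smallest k = 4-0 = 4.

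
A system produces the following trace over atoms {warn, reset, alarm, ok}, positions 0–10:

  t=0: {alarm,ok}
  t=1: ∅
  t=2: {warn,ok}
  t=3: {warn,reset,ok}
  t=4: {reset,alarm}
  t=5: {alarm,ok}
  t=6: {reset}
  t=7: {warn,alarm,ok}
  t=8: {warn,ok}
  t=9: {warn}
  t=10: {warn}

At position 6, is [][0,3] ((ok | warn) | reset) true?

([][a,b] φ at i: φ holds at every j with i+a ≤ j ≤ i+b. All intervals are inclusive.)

Check ((ok | warn) | reset) at every j in [6,9]:
  j=6: true
  j=7: true
  j=8: true
  j=9: true
All positions satisfy it → formula holds.

Yes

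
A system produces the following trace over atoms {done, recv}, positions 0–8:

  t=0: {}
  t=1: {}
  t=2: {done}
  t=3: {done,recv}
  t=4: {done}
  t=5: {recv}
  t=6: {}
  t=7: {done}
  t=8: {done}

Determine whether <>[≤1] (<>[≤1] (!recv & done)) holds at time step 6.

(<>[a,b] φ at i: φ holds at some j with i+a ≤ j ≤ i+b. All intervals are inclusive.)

Check <>[≤1] (!recv & done) at each j in [6,7]:
  j=6: holds (witness at 7)
  j=7: holds (witness at 7)
Found at j=6 → formula holds.

Yes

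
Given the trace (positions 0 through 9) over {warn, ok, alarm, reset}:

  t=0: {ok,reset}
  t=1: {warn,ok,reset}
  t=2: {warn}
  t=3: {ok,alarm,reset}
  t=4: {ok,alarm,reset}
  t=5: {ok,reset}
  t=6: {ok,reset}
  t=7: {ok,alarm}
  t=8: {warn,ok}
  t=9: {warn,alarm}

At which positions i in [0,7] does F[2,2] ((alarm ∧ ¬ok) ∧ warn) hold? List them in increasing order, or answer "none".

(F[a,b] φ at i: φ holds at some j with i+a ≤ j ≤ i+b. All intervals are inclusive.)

Evaluate at each i in [0,7]:
  i=0: ✗ (none in [2,2])
  i=1: ✗ (none in [3,3])
  i=2: ✗ (none in [4,4])
  i=3: ✗ (none in [5,5])
  i=4: ✗ (none in [6,6])
  i=5: ✗ (none in [7,7])
  i=6: ✗ (none in [8,8])
  i=7: ✓ (witness j=9)

7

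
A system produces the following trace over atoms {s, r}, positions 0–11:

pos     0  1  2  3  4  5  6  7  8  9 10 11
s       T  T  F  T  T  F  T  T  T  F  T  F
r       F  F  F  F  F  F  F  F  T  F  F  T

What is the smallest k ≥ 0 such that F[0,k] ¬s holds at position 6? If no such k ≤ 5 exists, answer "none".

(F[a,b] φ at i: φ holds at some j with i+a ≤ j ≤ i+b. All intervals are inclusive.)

Scan j = 6,7,… for ¬s:
  j=6: fails
  j=7: fails
  j=8: fails
  j=9: holds
First hit at j=9, so smallest k = 9-6 = 3.

3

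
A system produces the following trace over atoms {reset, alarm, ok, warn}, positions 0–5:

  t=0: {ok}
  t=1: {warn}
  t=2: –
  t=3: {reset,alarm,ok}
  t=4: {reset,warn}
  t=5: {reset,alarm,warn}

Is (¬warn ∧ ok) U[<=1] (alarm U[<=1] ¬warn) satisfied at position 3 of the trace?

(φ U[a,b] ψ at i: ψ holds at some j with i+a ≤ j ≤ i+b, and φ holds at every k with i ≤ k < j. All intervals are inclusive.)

Need some j in [3,4] with (alarm U[<=1] ¬warn), and (¬warn ∧ ok) at every k in [3,j-1].
  j=3: (alarm U[<=1] ¬warn) holds; no prefix to check → satisfied.

True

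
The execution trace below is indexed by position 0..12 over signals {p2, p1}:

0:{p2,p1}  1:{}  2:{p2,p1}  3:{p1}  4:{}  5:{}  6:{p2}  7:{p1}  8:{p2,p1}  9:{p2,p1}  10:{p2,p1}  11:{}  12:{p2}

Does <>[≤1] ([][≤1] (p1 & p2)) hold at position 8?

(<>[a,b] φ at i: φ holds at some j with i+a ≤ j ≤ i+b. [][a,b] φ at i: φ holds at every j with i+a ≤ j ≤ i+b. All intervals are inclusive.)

Check [][≤1] (p1 & p2) at each j in [8,9]:
  j=8: holds on [8,9]
  j=9: holds on [9,10]
Found at j=8 → formula holds.

Yes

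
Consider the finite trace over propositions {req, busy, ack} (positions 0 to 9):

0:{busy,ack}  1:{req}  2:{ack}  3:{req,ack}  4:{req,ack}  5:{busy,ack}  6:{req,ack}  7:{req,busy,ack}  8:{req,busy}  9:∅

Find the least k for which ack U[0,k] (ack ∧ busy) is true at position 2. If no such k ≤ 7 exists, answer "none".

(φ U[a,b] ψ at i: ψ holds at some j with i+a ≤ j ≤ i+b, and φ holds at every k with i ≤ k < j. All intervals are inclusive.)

3

Need earliest j ≥ 2 with (ack ∧ busy), and ack at every k in [2,j-1].
  j=2: rhs fails.
  j=3: rhs fails.
  j=4: rhs fails.
  j=5: rhs holds; lhs holds on [2,4]. k = 3.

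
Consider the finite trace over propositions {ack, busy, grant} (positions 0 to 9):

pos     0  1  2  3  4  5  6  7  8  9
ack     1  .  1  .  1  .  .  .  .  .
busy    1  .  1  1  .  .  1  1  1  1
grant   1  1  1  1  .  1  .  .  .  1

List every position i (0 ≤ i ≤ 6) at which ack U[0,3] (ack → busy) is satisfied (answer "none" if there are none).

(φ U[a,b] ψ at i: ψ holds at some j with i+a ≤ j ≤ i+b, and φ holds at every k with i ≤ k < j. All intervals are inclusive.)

Evaluate at each i in [0,6]:
  i=0: ✓ (rhs at j=0)
  i=1: ✓ (rhs at j=1)
  i=2: ✓ (rhs at j=2)
  i=3: ✓ (rhs at j=3)
  i=4: ✓ (rhs at j=5; lhs holds on [4,4])
  i=5: ✓ (rhs at j=5)
  i=6: ✓ (rhs at j=6)

0, 1, 2, 3, 4, 5, 6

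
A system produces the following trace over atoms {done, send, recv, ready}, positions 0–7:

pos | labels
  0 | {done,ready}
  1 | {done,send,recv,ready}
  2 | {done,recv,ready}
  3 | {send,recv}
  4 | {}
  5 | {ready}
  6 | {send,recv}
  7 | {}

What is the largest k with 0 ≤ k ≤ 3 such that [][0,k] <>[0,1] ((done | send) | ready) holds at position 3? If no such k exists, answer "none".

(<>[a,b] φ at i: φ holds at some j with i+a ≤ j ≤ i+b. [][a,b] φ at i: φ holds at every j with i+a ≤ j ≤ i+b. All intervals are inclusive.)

<>[0,1] ((done | send) | ready) must hold from j=3 onward; find where it first fails.
  j=3: holds
  j=4: holds
  j=5: holds
  j=6: holds
Holds through j=6; largest k = 3.

3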